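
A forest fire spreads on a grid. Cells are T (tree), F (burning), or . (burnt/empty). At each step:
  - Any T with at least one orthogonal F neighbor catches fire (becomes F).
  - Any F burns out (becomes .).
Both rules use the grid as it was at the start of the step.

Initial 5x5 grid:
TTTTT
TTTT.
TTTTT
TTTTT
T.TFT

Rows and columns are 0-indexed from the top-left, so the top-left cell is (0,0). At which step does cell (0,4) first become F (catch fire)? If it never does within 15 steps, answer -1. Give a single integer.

Step 1: cell (0,4)='T' (+3 fires, +1 burnt)
Step 2: cell (0,4)='T' (+3 fires, +3 burnt)
Step 3: cell (0,4)='T' (+4 fires, +3 burnt)
Step 4: cell (0,4)='T' (+4 fires, +4 burnt)
Step 5: cell (0,4)='F' (+5 fires, +4 burnt)
  -> target ignites at step 5
Step 6: cell (0,4)='.' (+2 fires, +5 burnt)
Step 7: cell (0,4)='.' (+1 fires, +2 burnt)
Step 8: cell (0,4)='.' (+0 fires, +1 burnt)
  fire out at step 8

5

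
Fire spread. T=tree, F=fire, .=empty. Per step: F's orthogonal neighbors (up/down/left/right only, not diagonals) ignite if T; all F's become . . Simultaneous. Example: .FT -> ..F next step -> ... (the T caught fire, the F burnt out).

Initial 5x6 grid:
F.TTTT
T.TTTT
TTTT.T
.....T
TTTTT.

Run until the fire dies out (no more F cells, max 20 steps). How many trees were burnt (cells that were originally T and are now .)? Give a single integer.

Step 1: +1 fires, +1 burnt (F count now 1)
Step 2: +1 fires, +1 burnt (F count now 1)
Step 3: +1 fires, +1 burnt (F count now 1)
Step 4: +1 fires, +1 burnt (F count now 1)
Step 5: +2 fires, +1 burnt (F count now 2)
Step 6: +2 fires, +2 burnt (F count now 2)
Step 7: +2 fires, +2 burnt (F count now 2)
Step 8: +2 fires, +2 burnt (F count now 2)
Step 9: +2 fires, +2 burnt (F count now 2)
Step 10: +1 fires, +2 burnt (F count now 1)
Step 11: +0 fires, +1 burnt (F count now 0)
Fire out after step 11
Initially T: 20, now '.': 25
Total burnt (originally-T cells now '.'): 15

Answer: 15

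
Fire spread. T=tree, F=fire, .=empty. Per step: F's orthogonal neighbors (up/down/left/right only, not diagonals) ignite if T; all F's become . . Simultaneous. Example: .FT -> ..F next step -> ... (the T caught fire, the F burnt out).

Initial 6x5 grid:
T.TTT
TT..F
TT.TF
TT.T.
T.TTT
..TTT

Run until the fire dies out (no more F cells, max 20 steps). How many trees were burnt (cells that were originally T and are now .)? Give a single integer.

Answer: 11

Derivation:
Step 1: +2 fires, +2 burnt (F count now 2)
Step 2: +2 fires, +2 burnt (F count now 2)
Step 3: +2 fires, +2 burnt (F count now 2)
Step 4: +3 fires, +2 burnt (F count now 3)
Step 5: +2 fires, +3 burnt (F count now 2)
Step 6: +0 fires, +2 burnt (F count now 0)
Fire out after step 6
Initially T: 19, now '.': 22
Total burnt (originally-T cells now '.'): 11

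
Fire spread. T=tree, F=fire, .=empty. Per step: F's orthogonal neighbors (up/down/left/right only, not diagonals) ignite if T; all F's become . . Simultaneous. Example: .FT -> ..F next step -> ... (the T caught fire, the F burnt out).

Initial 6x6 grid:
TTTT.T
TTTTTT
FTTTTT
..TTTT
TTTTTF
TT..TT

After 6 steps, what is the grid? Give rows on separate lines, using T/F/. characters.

Step 1: 5 trees catch fire, 2 burn out
  TTTT.T
  FTTTTT
  .FTTTT
  ..TTTF
  TTTTF.
  TT..TF
Step 2: 7 trees catch fire, 5 burn out
  FTTT.T
  .FTTTT
  ..FTTF
  ..TTF.
  TTTF..
  TT..F.
Step 3: 8 trees catch fire, 7 burn out
  .FTT.T
  ..FTTF
  ...FF.
  ..FF..
  TTF...
  TT....
Step 4: 5 trees catch fire, 8 burn out
  ..FT.F
  ...FF.
  ......
  ......
  TF....
  TT....
Step 5: 3 trees catch fire, 5 burn out
  ...F..
  ......
  ......
  ......
  F.....
  TF....
Step 6: 1 trees catch fire, 3 burn out
  ......
  ......
  ......
  ......
  ......
  F.....

......
......
......
......
......
F.....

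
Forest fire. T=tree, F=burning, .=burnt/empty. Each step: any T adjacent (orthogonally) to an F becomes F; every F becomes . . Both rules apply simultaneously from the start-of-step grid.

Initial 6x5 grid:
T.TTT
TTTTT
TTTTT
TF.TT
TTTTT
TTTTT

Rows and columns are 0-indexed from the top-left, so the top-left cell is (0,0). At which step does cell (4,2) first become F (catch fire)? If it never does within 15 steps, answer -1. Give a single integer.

Step 1: cell (4,2)='T' (+3 fires, +1 burnt)
Step 2: cell (4,2)='F' (+6 fires, +3 burnt)
  -> target ignites at step 2
Step 3: cell (4,2)='.' (+6 fires, +6 burnt)
Step 4: cell (4,2)='.' (+7 fires, +6 burnt)
Step 5: cell (4,2)='.' (+4 fires, +7 burnt)
Step 6: cell (4,2)='.' (+1 fires, +4 burnt)
Step 7: cell (4,2)='.' (+0 fires, +1 burnt)
  fire out at step 7

2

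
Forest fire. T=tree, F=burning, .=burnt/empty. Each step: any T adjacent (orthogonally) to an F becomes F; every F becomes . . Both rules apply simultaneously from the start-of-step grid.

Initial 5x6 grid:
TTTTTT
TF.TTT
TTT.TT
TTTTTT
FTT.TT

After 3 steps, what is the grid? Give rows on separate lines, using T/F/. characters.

Step 1: 5 trees catch fire, 2 burn out
  TFTTTT
  F..TTT
  TFT.TT
  FTTTTT
  .FT.TT
Step 2: 6 trees catch fire, 5 burn out
  F.FTTT
  ...TTT
  F.F.TT
  .FTTTT
  ..F.TT
Step 3: 2 trees catch fire, 6 burn out
  ...FTT
  ...TTT
  ....TT
  ..FTTT
  ....TT

...FTT
...TTT
....TT
..FTTT
....TT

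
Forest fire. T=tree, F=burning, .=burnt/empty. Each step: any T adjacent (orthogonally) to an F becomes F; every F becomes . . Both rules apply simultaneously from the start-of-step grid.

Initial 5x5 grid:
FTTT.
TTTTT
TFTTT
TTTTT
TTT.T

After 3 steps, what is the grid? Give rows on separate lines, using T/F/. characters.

Step 1: 6 trees catch fire, 2 burn out
  .FTT.
  FFTTT
  F.FTT
  TFTTT
  TTT.T
Step 2: 6 trees catch fire, 6 burn out
  ..FT.
  ..FTT
  ...FT
  F.FTT
  TFT.T
Step 3: 6 trees catch fire, 6 burn out
  ...F.
  ...FT
  ....F
  ...FT
  F.F.T

...F.
...FT
....F
...FT
F.F.T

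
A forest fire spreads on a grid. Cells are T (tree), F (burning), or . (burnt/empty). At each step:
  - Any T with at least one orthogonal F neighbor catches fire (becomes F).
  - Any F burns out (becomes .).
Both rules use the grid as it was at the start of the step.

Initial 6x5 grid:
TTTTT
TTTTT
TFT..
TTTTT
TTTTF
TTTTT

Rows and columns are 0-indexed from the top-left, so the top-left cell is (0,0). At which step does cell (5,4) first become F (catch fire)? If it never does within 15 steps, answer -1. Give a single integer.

Step 1: cell (5,4)='F' (+7 fires, +2 burnt)
  -> target ignites at step 1
Step 2: cell (5,4)='.' (+9 fires, +7 burnt)
Step 3: cell (5,4)='.' (+6 fires, +9 burnt)
Step 4: cell (5,4)='.' (+3 fires, +6 burnt)
Step 5: cell (5,4)='.' (+1 fires, +3 burnt)
Step 6: cell (5,4)='.' (+0 fires, +1 burnt)
  fire out at step 6

1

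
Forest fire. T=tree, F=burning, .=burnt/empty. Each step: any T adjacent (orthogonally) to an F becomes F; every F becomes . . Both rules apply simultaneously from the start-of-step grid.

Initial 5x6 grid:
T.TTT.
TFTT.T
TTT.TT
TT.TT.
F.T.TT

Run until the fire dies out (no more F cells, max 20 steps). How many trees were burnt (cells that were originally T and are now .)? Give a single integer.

Step 1: +4 fires, +2 burnt (F count now 4)
Step 2: +6 fires, +4 burnt (F count now 6)
Step 3: +1 fires, +6 burnt (F count now 1)
Step 4: +1 fires, +1 burnt (F count now 1)
Step 5: +0 fires, +1 burnt (F count now 0)
Fire out after step 5
Initially T: 20, now '.': 22
Total burnt (originally-T cells now '.'): 12

Answer: 12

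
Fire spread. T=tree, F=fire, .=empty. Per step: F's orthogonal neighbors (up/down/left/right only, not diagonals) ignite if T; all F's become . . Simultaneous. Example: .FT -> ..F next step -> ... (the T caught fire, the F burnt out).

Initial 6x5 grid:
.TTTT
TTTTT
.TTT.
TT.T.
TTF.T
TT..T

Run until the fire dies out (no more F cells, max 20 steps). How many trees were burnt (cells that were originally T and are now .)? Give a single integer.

Answer: 19

Derivation:
Step 1: +1 fires, +1 burnt (F count now 1)
Step 2: +3 fires, +1 burnt (F count now 3)
Step 3: +3 fires, +3 burnt (F count now 3)
Step 4: +2 fires, +3 burnt (F count now 2)
Step 5: +4 fires, +2 burnt (F count now 4)
Step 6: +3 fires, +4 burnt (F count now 3)
Step 7: +2 fires, +3 burnt (F count now 2)
Step 8: +1 fires, +2 burnt (F count now 1)
Step 9: +0 fires, +1 burnt (F count now 0)
Fire out after step 9
Initially T: 21, now '.': 28
Total burnt (originally-T cells now '.'): 19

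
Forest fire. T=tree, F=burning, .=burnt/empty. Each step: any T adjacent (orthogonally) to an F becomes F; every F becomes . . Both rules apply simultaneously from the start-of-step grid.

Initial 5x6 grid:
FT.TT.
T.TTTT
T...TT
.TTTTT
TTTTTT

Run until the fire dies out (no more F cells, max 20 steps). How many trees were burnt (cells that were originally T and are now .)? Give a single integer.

Step 1: +2 fires, +1 burnt (F count now 2)
Step 2: +1 fires, +2 burnt (F count now 1)
Step 3: +0 fires, +1 burnt (F count now 0)
Fire out after step 3
Initially T: 22, now '.': 11
Total burnt (originally-T cells now '.'): 3

Answer: 3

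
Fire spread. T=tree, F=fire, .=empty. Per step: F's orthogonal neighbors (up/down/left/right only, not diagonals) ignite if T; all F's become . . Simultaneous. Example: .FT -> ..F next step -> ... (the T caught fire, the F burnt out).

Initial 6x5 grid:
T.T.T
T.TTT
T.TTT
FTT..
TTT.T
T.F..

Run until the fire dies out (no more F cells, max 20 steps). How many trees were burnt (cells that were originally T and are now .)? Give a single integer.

Step 1: +4 fires, +2 burnt (F count now 4)
Step 2: +4 fires, +4 burnt (F count now 4)
Step 3: +2 fires, +4 burnt (F count now 2)
Step 4: +2 fires, +2 burnt (F count now 2)
Step 5: +3 fires, +2 burnt (F count now 3)
Step 6: +1 fires, +3 burnt (F count now 1)
Step 7: +1 fires, +1 burnt (F count now 1)
Step 8: +0 fires, +1 burnt (F count now 0)
Fire out after step 8
Initially T: 18, now '.': 29
Total burnt (originally-T cells now '.'): 17

Answer: 17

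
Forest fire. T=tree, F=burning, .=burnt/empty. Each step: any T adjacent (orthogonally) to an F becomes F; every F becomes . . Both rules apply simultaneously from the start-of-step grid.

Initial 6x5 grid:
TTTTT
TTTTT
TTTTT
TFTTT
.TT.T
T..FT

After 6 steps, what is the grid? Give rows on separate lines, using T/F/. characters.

Step 1: 5 trees catch fire, 2 burn out
  TTTTT
  TTTTT
  TFTTT
  F.FTT
  .FT.T
  T...F
Step 2: 6 trees catch fire, 5 burn out
  TTTTT
  TFTTT
  F.FTT
  ...FT
  ..F.F
  T....
Step 3: 5 trees catch fire, 6 burn out
  TFTTT
  F.FTT
  ...FT
  ....F
  .....
  T....
Step 4: 4 trees catch fire, 5 burn out
  F.FTT
  ...FT
  ....F
  .....
  .....
  T....
Step 5: 2 trees catch fire, 4 burn out
  ...FT
  ....F
  .....
  .....
  .....
  T....
Step 6: 1 trees catch fire, 2 burn out
  ....F
  .....
  .....
  .....
  .....
  T....

....F
.....
.....
.....
.....
T....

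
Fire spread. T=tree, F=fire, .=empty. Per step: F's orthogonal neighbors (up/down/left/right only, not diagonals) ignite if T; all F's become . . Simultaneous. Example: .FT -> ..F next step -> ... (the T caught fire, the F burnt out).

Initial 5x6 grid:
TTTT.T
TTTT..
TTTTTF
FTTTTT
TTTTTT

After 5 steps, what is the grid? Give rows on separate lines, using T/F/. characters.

Step 1: 5 trees catch fire, 2 burn out
  TTTT.T
  TTTT..
  FTTTF.
  .FTTTF
  FTTTTT
Step 2: 7 trees catch fire, 5 burn out
  TTTT.T
  FTTT..
  .FTF..
  ..FTF.
  .FTTTF
Step 3: 7 trees catch fire, 7 burn out
  FTTT.T
  .FTF..
  ..F...
  ...F..
  ..FTF.
Step 4: 4 trees catch fire, 7 burn out
  .FTF.T
  ..F...
  ......
  ......
  ...F..
Step 5: 1 trees catch fire, 4 burn out
  ..F..T
  ......
  ......
  ......
  ......

..F..T
......
......
......
......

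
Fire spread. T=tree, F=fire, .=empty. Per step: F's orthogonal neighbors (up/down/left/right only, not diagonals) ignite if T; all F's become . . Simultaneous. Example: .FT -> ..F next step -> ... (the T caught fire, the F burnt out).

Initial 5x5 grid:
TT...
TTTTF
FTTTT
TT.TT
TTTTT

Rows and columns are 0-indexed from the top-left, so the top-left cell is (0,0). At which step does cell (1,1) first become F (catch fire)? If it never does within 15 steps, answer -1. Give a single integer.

Step 1: cell (1,1)='T' (+5 fires, +2 burnt)
Step 2: cell (1,1)='F' (+8 fires, +5 burnt)
  -> target ignites at step 2
Step 3: cell (1,1)='.' (+4 fires, +8 burnt)
Step 4: cell (1,1)='.' (+2 fires, +4 burnt)
Step 5: cell (1,1)='.' (+0 fires, +2 burnt)
  fire out at step 5

2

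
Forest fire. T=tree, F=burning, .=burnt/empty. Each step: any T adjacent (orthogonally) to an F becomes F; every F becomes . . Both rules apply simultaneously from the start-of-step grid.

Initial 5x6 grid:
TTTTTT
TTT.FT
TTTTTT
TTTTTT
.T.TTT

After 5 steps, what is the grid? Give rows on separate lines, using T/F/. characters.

Step 1: 3 trees catch fire, 1 burn out
  TTTTFT
  TTT..F
  TTTTFT
  TTTTTT
  .T.TTT
Step 2: 5 trees catch fire, 3 burn out
  TTTF.F
  TTT...
  TTTF.F
  TTTTFT
  .T.TTT
Step 3: 5 trees catch fire, 5 burn out
  TTF...
  TTT...
  TTF...
  TTTF.F
  .T.TFT
Step 4: 6 trees catch fire, 5 burn out
  TF....
  TTF...
  TF....
  TTF...
  .T.F.F
Step 5: 4 trees catch fire, 6 burn out
  F.....
  TF....
  F.....
  TF....
  .T....

F.....
TF....
F.....
TF....
.T....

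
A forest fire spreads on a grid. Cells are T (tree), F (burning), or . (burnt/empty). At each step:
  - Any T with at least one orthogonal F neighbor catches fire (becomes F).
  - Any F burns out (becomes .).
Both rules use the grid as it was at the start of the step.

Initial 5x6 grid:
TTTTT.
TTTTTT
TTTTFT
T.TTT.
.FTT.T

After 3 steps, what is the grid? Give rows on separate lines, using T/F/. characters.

Step 1: 5 trees catch fire, 2 burn out
  TTTTT.
  TTTTFT
  TTTF.F
  T.TTF.
  ..FT.T
Step 2: 7 trees catch fire, 5 burn out
  TTTTF.
  TTTF.F
  TTF...
  T.FF..
  ...F.T
Step 3: 3 trees catch fire, 7 burn out
  TTTF..
  TTF...
  TF....
  T.....
  .....T

TTTF..
TTF...
TF....
T.....
.....T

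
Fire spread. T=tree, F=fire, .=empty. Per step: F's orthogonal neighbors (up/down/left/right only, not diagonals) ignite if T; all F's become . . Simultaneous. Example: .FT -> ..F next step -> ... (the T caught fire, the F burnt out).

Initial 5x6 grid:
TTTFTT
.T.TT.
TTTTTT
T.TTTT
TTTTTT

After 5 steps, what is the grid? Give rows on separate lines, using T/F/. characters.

Step 1: 3 trees catch fire, 1 burn out
  TTF.FT
  .T.FT.
  TTTTTT
  T.TTTT
  TTTTTT
Step 2: 4 trees catch fire, 3 burn out
  TF...F
  .T..F.
  TTTFTT
  T.TTTT
  TTTTTT
Step 3: 5 trees catch fire, 4 burn out
  F.....
  .F....
  TTF.FT
  T.TFTT
  TTTTTT
Step 4: 5 trees catch fire, 5 burn out
  ......
  ......
  TF...F
  T.F.FT
  TTTFTT
Step 5: 4 trees catch fire, 5 burn out
  ......
  ......
  F.....
  T....F
  TTF.FT

......
......
F.....
T....F
TTF.FT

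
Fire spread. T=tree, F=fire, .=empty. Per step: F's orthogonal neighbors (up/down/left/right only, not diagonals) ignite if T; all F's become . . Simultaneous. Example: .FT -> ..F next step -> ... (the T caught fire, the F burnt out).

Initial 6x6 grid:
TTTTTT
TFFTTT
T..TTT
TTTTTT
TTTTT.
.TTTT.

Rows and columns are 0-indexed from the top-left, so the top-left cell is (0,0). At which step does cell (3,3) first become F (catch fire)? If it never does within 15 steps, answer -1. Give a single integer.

Step 1: cell (3,3)='T' (+4 fires, +2 burnt)
Step 2: cell (3,3)='T' (+5 fires, +4 burnt)
Step 3: cell (3,3)='F' (+5 fires, +5 burnt)
  -> target ignites at step 3
Step 4: cell (3,3)='.' (+7 fires, +5 burnt)
Step 5: cell (3,3)='.' (+5 fires, +7 burnt)
Step 6: cell (3,3)='.' (+3 fires, +5 burnt)
Step 7: cell (3,3)='.' (+0 fires, +3 burnt)
  fire out at step 7

3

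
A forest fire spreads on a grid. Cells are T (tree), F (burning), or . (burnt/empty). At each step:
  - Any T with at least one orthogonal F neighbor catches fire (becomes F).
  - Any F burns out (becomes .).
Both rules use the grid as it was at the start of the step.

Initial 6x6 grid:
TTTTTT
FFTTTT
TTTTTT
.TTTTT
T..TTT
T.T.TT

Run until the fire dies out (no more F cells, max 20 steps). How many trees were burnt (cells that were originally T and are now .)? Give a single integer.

Step 1: +5 fires, +2 burnt (F count now 5)
Step 2: +4 fires, +5 burnt (F count now 4)
Step 3: +4 fires, +4 burnt (F count now 4)
Step 4: +4 fires, +4 burnt (F count now 4)
Step 5: +4 fires, +4 burnt (F count now 4)
Step 6: +2 fires, +4 burnt (F count now 2)
Step 7: +2 fires, +2 burnt (F count now 2)
Step 8: +1 fires, +2 burnt (F count now 1)
Step 9: +0 fires, +1 burnt (F count now 0)
Fire out after step 9
Initially T: 29, now '.': 33
Total burnt (originally-T cells now '.'): 26

Answer: 26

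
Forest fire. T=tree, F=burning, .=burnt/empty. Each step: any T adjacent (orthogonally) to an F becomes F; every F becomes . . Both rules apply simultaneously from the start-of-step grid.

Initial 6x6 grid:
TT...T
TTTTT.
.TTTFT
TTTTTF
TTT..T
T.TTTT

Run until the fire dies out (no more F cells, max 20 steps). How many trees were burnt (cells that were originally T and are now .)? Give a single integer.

Answer: 25

Derivation:
Step 1: +5 fires, +2 burnt (F count now 5)
Step 2: +4 fires, +5 burnt (F count now 4)
Step 3: +4 fires, +4 burnt (F count now 4)
Step 4: +4 fires, +4 burnt (F count now 4)
Step 5: +5 fires, +4 burnt (F count now 5)
Step 6: +2 fires, +5 burnt (F count now 2)
Step 7: +1 fires, +2 burnt (F count now 1)
Step 8: +0 fires, +1 burnt (F count now 0)
Fire out after step 8
Initially T: 26, now '.': 35
Total burnt (originally-T cells now '.'): 25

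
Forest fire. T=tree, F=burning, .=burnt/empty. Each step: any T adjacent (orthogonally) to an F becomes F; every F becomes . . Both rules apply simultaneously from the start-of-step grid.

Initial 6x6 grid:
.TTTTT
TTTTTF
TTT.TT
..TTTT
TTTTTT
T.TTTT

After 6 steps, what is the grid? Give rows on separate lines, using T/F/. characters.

Step 1: 3 trees catch fire, 1 burn out
  .TTTTF
  TTTTF.
  TTT.TF
  ..TTTT
  TTTTTT
  T.TTTT
Step 2: 4 trees catch fire, 3 burn out
  .TTTF.
  TTTF..
  TTT.F.
  ..TTTF
  TTTTTT
  T.TTTT
Step 3: 4 trees catch fire, 4 burn out
  .TTF..
  TTF...
  TTT...
  ..TTF.
  TTTTTF
  T.TTTT
Step 4: 6 trees catch fire, 4 burn out
  .TF...
  TF....
  TTF...
  ..TF..
  TTTTF.
  T.TTTF
Step 5: 6 trees catch fire, 6 burn out
  .F....
  F.....
  TF....
  ..F...
  TTTF..
  T.TTF.
Step 6: 3 trees catch fire, 6 burn out
  ......
  ......
  F.....
  ......
  TTF...
  T.TF..

......
......
F.....
......
TTF...
T.TF..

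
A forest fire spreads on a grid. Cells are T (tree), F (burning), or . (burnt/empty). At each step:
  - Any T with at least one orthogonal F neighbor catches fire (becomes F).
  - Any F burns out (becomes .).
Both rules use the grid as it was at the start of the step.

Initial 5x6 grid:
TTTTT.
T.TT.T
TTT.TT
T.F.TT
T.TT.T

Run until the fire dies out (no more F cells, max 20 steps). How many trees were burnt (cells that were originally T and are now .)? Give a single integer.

Answer: 15

Derivation:
Step 1: +2 fires, +1 burnt (F count now 2)
Step 2: +3 fires, +2 burnt (F count now 3)
Step 3: +3 fires, +3 burnt (F count now 3)
Step 4: +4 fires, +3 burnt (F count now 4)
Step 5: +3 fires, +4 burnt (F count now 3)
Step 6: +0 fires, +3 burnt (F count now 0)
Fire out after step 6
Initially T: 21, now '.': 24
Total burnt (originally-T cells now '.'): 15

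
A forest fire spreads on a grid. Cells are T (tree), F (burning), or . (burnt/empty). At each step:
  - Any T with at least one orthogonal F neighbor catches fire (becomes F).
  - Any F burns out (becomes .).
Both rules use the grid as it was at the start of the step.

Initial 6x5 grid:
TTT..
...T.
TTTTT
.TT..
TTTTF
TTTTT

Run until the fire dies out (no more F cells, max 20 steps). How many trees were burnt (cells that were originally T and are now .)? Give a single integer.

Step 1: +2 fires, +1 burnt (F count now 2)
Step 2: +2 fires, +2 burnt (F count now 2)
Step 3: +3 fires, +2 burnt (F count now 3)
Step 4: +4 fires, +3 burnt (F count now 4)
Step 5: +3 fires, +4 burnt (F count now 3)
Step 6: +3 fires, +3 burnt (F count now 3)
Step 7: +0 fires, +3 burnt (F count now 0)
Fire out after step 7
Initially T: 20, now '.': 27
Total burnt (originally-T cells now '.'): 17

Answer: 17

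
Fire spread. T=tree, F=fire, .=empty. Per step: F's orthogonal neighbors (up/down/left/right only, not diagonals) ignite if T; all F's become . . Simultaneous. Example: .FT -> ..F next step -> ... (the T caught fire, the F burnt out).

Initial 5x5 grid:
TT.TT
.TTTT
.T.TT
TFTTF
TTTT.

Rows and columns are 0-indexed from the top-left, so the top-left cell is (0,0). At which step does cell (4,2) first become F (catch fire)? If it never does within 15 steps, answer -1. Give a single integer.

Step 1: cell (4,2)='T' (+6 fires, +2 burnt)
Step 2: cell (4,2)='F' (+6 fires, +6 burnt)
  -> target ignites at step 2
Step 3: cell (4,2)='.' (+4 fires, +6 burnt)
Step 4: cell (4,2)='.' (+2 fires, +4 burnt)
Step 5: cell (4,2)='.' (+0 fires, +2 burnt)
  fire out at step 5

2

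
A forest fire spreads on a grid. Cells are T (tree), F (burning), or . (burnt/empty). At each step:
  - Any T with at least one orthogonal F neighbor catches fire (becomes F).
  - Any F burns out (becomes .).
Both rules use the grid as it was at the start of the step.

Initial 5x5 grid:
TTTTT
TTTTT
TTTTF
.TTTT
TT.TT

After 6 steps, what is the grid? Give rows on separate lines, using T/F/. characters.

Step 1: 3 trees catch fire, 1 burn out
  TTTTT
  TTTTF
  TTTF.
  .TTTF
  TT.TT
Step 2: 5 trees catch fire, 3 burn out
  TTTTF
  TTTF.
  TTF..
  .TTF.
  TT.TF
Step 3: 5 trees catch fire, 5 burn out
  TTTF.
  TTF..
  TF...
  .TF..
  TT.F.
Step 4: 4 trees catch fire, 5 burn out
  TTF..
  TF...
  F....
  .F...
  TT...
Step 5: 3 trees catch fire, 4 burn out
  TF...
  F....
  .....
  .....
  TF...
Step 6: 2 trees catch fire, 3 burn out
  F....
  .....
  .....
  .....
  F....

F....
.....
.....
.....
F....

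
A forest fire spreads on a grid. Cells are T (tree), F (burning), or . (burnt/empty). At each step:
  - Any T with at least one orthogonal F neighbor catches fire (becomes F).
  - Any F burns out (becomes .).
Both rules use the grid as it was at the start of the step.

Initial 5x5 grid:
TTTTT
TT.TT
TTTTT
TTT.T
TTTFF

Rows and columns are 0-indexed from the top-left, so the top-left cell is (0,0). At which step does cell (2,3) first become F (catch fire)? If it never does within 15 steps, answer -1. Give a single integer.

Step 1: cell (2,3)='T' (+2 fires, +2 burnt)
Step 2: cell (2,3)='T' (+3 fires, +2 burnt)
Step 3: cell (2,3)='F' (+5 fires, +3 burnt)
  -> target ignites at step 3
Step 4: cell (2,3)='.' (+4 fires, +5 burnt)
Step 5: cell (2,3)='.' (+3 fires, +4 burnt)
Step 6: cell (2,3)='.' (+3 fires, +3 burnt)
Step 7: cell (2,3)='.' (+1 fires, +3 burnt)
Step 8: cell (2,3)='.' (+0 fires, +1 burnt)
  fire out at step 8

3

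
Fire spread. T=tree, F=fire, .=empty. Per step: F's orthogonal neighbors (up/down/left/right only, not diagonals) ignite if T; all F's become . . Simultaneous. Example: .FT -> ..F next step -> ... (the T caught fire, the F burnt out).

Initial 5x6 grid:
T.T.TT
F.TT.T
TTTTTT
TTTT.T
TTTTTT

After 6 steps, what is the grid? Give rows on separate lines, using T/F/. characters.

Step 1: 2 trees catch fire, 1 burn out
  F.T.TT
  ..TT.T
  FTTTTT
  TTTT.T
  TTTTTT
Step 2: 2 trees catch fire, 2 burn out
  ..T.TT
  ..TT.T
  .FTTTT
  FTTT.T
  TTTTTT
Step 3: 3 trees catch fire, 2 burn out
  ..T.TT
  ..TT.T
  ..FTTT
  .FTT.T
  FTTTTT
Step 4: 4 trees catch fire, 3 burn out
  ..T.TT
  ..FT.T
  ...FTT
  ..FT.T
  .FTTTT
Step 5: 5 trees catch fire, 4 burn out
  ..F.TT
  ...F.T
  ....FT
  ...F.T
  ..FTTT
Step 6: 2 trees catch fire, 5 burn out
  ....TT
  .....T
  .....F
  .....T
  ...FTT

....TT
.....T
.....F
.....T
...FTT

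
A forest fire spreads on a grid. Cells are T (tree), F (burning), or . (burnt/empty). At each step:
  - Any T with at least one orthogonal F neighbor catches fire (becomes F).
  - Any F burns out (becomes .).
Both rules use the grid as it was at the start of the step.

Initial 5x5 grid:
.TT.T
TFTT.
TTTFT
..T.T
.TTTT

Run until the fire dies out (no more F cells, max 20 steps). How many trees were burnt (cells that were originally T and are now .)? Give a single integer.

Answer: 15

Derivation:
Step 1: +7 fires, +2 burnt (F count now 7)
Step 2: +4 fires, +7 burnt (F count now 4)
Step 3: +2 fires, +4 burnt (F count now 2)
Step 4: +2 fires, +2 burnt (F count now 2)
Step 5: +0 fires, +2 burnt (F count now 0)
Fire out after step 5
Initially T: 16, now '.': 24
Total burnt (originally-T cells now '.'): 15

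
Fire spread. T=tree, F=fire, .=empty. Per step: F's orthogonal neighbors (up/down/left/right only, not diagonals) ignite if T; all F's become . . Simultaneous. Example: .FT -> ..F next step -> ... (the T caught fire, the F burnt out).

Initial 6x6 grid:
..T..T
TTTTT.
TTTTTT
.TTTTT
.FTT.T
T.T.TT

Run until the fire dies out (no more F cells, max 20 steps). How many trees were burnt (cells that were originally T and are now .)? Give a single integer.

Answer: 23

Derivation:
Step 1: +2 fires, +1 burnt (F count now 2)
Step 2: +4 fires, +2 burnt (F count now 4)
Step 3: +4 fires, +4 burnt (F count now 4)
Step 4: +4 fires, +4 burnt (F count now 4)
Step 5: +4 fires, +4 burnt (F count now 4)
Step 6: +3 fires, +4 burnt (F count now 3)
Step 7: +1 fires, +3 burnt (F count now 1)
Step 8: +1 fires, +1 burnt (F count now 1)
Step 9: +0 fires, +1 burnt (F count now 0)
Fire out after step 9
Initially T: 25, now '.': 34
Total burnt (originally-T cells now '.'): 23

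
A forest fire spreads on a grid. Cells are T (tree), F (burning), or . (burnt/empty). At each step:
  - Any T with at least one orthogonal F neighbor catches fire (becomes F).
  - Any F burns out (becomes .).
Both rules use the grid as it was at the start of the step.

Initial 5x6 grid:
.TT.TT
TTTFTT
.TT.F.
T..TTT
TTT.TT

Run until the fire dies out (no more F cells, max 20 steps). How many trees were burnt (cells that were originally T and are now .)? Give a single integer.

Answer: 16

Derivation:
Step 1: +3 fires, +2 burnt (F count now 3)
Step 2: +8 fires, +3 burnt (F count now 8)
Step 3: +5 fires, +8 burnt (F count now 5)
Step 4: +0 fires, +5 burnt (F count now 0)
Fire out after step 4
Initially T: 20, now '.': 26
Total burnt (originally-T cells now '.'): 16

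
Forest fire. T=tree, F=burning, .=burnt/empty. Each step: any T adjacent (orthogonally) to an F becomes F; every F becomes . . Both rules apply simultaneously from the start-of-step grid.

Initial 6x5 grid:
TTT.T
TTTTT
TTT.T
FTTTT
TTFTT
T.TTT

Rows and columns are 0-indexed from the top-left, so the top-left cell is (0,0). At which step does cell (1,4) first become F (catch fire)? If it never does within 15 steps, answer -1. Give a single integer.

Step 1: cell (1,4)='T' (+7 fires, +2 burnt)
Step 2: cell (1,4)='T' (+7 fires, +7 burnt)
Step 3: cell (1,4)='T' (+5 fires, +7 burnt)
Step 4: cell (1,4)='T' (+4 fires, +5 burnt)
Step 5: cell (1,4)='F' (+1 fires, +4 burnt)
  -> target ignites at step 5
Step 6: cell (1,4)='.' (+1 fires, +1 burnt)
Step 7: cell (1,4)='.' (+0 fires, +1 burnt)
  fire out at step 7

5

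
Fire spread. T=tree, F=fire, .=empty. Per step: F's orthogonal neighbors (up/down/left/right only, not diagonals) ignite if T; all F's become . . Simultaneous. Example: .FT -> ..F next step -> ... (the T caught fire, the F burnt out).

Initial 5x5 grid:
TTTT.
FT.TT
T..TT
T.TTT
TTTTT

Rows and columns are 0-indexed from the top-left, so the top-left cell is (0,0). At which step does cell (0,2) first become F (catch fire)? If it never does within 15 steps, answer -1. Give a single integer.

Step 1: cell (0,2)='T' (+3 fires, +1 burnt)
Step 2: cell (0,2)='T' (+2 fires, +3 burnt)
Step 3: cell (0,2)='F' (+2 fires, +2 burnt)
  -> target ignites at step 3
Step 4: cell (0,2)='.' (+2 fires, +2 burnt)
Step 5: cell (0,2)='.' (+2 fires, +2 burnt)
Step 6: cell (0,2)='.' (+4 fires, +2 burnt)
Step 7: cell (0,2)='.' (+3 fires, +4 burnt)
Step 8: cell (0,2)='.' (+1 fires, +3 burnt)
Step 9: cell (0,2)='.' (+0 fires, +1 burnt)
  fire out at step 9

3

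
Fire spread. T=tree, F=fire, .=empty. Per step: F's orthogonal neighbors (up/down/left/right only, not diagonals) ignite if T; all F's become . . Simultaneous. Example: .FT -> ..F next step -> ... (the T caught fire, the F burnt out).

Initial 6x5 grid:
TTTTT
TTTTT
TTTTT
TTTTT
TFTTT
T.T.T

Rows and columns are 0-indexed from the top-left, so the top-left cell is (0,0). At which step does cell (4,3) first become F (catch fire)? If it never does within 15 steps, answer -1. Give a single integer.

Step 1: cell (4,3)='T' (+3 fires, +1 burnt)
Step 2: cell (4,3)='F' (+6 fires, +3 burnt)
  -> target ignites at step 2
Step 3: cell (4,3)='.' (+5 fires, +6 burnt)
Step 4: cell (4,3)='.' (+6 fires, +5 burnt)
Step 5: cell (4,3)='.' (+4 fires, +6 burnt)
Step 6: cell (4,3)='.' (+2 fires, +4 burnt)
Step 7: cell (4,3)='.' (+1 fires, +2 burnt)
Step 8: cell (4,3)='.' (+0 fires, +1 burnt)
  fire out at step 8

2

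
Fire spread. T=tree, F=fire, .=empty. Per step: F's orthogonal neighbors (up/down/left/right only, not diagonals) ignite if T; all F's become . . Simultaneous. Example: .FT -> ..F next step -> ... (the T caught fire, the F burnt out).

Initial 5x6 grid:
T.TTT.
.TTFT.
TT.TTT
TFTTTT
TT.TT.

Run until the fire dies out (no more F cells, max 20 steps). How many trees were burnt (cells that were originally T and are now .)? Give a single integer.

Answer: 20

Derivation:
Step 1: +8 fires, +2 burnt (F count now 8)
Step 2: +7 fires, +8 burnt (F count now 7)
Step 3: +3 fires, +7 burnt (F count now 3)
Step 4: +2 fires, +3 burnt (F count now 2)
Step 5: +0 fires, +2 burnt (F count now 0)
Fire out after step 5
Initially T: 21, now '.': 29
Total burnt (originally-T cells now '.'): 20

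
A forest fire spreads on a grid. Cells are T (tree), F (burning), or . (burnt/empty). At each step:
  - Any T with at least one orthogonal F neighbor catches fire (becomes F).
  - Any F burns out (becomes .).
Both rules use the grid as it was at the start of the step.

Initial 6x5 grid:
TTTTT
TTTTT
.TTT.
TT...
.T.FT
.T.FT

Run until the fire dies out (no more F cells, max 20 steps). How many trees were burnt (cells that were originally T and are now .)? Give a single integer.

Step 1: +2 fires, +2 burnt (F count now 2)
Step 2: +0 fires, +2 burnt (F count now 0)
Fire out after step 2
Initially T: 19, now '.': 13
Total burnt (originally-T cells now '.'): 2

Answer: 2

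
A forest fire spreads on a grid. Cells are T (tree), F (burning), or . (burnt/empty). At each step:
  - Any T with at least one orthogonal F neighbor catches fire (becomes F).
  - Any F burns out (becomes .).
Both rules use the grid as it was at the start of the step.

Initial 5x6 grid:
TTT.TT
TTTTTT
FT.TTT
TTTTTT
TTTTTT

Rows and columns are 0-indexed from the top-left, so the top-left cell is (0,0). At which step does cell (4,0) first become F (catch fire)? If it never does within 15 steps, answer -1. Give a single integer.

Step 1: cell (4,0)='T' (+3 fires, +1 burnt)
Step 2: cell (4,0)='F' (+4 fires, +3 burnt)
  -> target ignites at step 2
Step 3: cell (4,0)='.' (+4 fires, +4 burnt)
Step 4: cell (4,0)='.' (+4 fires, +4 burnt)
Step 5: cell (4,0)='.' (+4 fires, +4 burnt)
Step 6: cell (4,0)='.' (+5 fires, +4 burnt)
Step 7: cell (4,0)='.' (+3 fires, +5 burnt)
Step 8: cell (4,0)='.' (+0 fires, +3 burnt)
  fire out at step 8

2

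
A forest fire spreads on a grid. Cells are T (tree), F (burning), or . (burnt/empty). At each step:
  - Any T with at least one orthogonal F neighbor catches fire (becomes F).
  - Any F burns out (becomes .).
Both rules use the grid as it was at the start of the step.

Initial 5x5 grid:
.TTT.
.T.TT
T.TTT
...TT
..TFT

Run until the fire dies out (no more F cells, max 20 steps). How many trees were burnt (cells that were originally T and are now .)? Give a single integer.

Step 1: +3 fires, +1 burnt (F count now 3)
Step 2: +2 fires, +3 burnt (F count now 2)
Step 3: +3 fires, +2 burnt (F count now 3)
Step 4: +2 fires, +3 burnt (F count now 2)
Step 5: +1 fires, +2 burnt (F count now 1)
Step 6: +1 fires, +1 burnt (F count now 1)
Step 7: +1 fires, +1 burnt (F count now 1)
Step 8: +0 fires, +1 burnt (F count now 0)
Fire out after step 8
Initially T: 14, now '.': 24
Total burnt (originally-T cells now '.'): 13

Answer: 13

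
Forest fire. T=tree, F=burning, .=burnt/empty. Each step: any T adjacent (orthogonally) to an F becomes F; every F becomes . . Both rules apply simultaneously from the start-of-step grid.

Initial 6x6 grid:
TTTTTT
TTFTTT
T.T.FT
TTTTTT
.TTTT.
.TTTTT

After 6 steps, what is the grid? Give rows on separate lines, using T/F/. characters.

Step 1: 7 trees catch fire, 2 burn out
  TTFTTT
  TF.FFT
  T.F..F
  TTTTFT
  .TTTT.
  .TTTTT
Step 2: 9 trees catch fire, 7 burn out
  TF.FFT
  F....F
  T.....
  TTFF.F
  .TTTF.
  .TTTTT
Step 3: 7 trees catch fire, 9 burn out
  F....F
  ......
  F.....
  TF....
  .TFF..
  .TTTFT
Step 4: 5 trees catch fire, 7 burn out
  ......
  ......
  ......
  F.....
  .F....
  .TFF.F
Step 5: 1 trees catch fire, 5 burn out
  ......
  ......
  ......
  ......
  ......
  .F....
Step 6: 0 trees catch fire, 1 burn out
  ......
  ......
  ......
  ......
  ......
  ......

......
......
......
......
......
......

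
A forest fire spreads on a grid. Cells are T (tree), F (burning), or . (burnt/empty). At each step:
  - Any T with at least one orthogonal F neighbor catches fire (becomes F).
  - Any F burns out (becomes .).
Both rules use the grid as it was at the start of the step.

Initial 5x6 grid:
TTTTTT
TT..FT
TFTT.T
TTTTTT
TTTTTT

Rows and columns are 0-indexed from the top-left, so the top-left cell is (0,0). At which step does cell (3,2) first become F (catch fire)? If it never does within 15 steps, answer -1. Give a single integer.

Step 1: cell (3,2)='T' (+6 fires, +2 burnt)
Step 2: cell (3,2)='F' (+9 fires, +6 burnt)
  -> target ignites at step 2
Step 3: cell (3,2)='.' (+6 fires, +9 burnt)
Step 4: cell (3,2)='.' (+3 fires, +6 burnt)
Step 5: cell (3,2)='.' (+1 fires, +3 burnt)
Step 6: cell (3,2)='.' (+0 fires, +1 burnt)
  fire out at step 6

2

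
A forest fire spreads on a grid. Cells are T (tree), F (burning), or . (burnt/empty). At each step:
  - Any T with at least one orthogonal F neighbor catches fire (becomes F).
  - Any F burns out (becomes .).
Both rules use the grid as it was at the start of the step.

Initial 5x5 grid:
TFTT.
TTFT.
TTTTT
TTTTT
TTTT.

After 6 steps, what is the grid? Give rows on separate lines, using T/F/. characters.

Step 1: 5 trees catch fire, 2 burn out
  F.FT.
  TF.F.
  TTFTT
  TTTTT
  TTTT.
Step 2: 5 trees catch fire, 5 burn out
  ...F.
  F....
  TF.FT
  TTFTT
  TTTT.
Step 3: 5 trees catch fire, 5 burn out
  .....
  .....
  F...F
  TF.FT
  TTFT.
Step 4: 4 trees catch fire, 5 burn out
  .....
  .....
  .....
  F...F
  TF.F.
Step 5: 1 trees catch fire, 4 burn out
  .....
  .....
  .....
  .....
  F....
Step 6: 0 trees catch fire, 1 burn out
  .....
  .....
  .....
  .....
  .....

.....
.....
.....
.....
.....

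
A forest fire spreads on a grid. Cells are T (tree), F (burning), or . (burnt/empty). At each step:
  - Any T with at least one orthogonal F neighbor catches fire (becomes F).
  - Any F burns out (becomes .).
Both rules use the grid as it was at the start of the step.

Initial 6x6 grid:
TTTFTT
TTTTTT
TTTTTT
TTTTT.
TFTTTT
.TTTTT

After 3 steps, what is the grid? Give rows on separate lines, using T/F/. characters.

Step 1: 7 trees catch fire, 2 burn out
  TTF.FT
  TTTFTT
  TTTTTT
  TFTTT.
  F.FTTT
  .FTTTT
Step 2: 10 trees catch fire, 7 burn out
  TF...F
  TTF.FT
  TFTFTT
  F.FTT.
  ...FTT
  ..FTTT
Step 3: 9 trees catch fire, 10 burn out
  F.....
  TF...F
  F.F.FT
  ...FT.
  ....FT
  ...FTT

F.....
TF...F
F.F.FT
...FT.
....FT
...FTT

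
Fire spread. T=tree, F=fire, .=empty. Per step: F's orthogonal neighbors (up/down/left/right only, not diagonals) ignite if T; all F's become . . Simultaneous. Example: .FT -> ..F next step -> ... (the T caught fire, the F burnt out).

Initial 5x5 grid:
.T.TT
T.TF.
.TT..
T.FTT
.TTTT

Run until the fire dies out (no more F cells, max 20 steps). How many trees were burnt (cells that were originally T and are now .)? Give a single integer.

Step 1: +5 fires, +2 burnt (F count now 5)
Step 2: +5 fires, +5 burnt (F count now 5)
Step 3: +1 fires, +5 burnt (F count now 1)
Step 4: +0 fires, +1 burnt (F count now 0)
Fire out after step 4
Initially T: 14, now '.': 22
Total burnt (originally-T cells now '.'): 11

Answer: 11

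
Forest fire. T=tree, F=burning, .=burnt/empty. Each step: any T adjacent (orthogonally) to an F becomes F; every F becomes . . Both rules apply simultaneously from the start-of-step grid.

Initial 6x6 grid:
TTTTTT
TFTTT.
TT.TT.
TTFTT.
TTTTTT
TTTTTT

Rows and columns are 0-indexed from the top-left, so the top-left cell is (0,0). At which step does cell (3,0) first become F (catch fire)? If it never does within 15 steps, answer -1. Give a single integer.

Step 1: cell (3,0)='T' (+7 fires, +2 burnt)
Step 2: cell (3,0)='F' (+10 fires, +7 burnt)
  -> target ignites at step 2
Step 3: cell (3,0)='.' (+7 fires, +10 burnt)
Step 4: cell (3,0)='.' (+4 fires, +7 burnt)
Step 5: cell (3,0)='.' (+2 fires, +4 burnt)
Step 6: cell (3,0)='.' (+0 fires, +2 burnt)
  fire out at step 6

2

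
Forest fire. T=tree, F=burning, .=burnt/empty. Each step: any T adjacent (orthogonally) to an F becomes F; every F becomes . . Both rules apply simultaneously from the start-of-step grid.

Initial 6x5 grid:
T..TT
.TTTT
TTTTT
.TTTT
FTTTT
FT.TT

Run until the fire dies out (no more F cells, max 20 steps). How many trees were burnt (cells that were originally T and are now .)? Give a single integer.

Answer: 22

Derivation:
Step 1: +2 fires, +2 burnt (F count now 2)
Step 2: +2 fires, +2 burnt (F count now 2)
Step 3: +3 fires, +2 burnt (F count now 3)
Step 4: +6 fires, +3 burnt (F count now 6)
Step 5: +4 fires, +6 burnt (F count now 4)
Step 6: +2 fires, +4 burnt (F count now 2)
Step 7: +2 fires, +2 burnt (F count now 2)
Step 8: +1 fires, +2 burnt (F count now 1)
Step 9: +0 fires, +1 burnt (F count now 0)
Fire out after step 9
Initially T: 23, now '.': 29
Total burnt (originally-T cells now '.'): 22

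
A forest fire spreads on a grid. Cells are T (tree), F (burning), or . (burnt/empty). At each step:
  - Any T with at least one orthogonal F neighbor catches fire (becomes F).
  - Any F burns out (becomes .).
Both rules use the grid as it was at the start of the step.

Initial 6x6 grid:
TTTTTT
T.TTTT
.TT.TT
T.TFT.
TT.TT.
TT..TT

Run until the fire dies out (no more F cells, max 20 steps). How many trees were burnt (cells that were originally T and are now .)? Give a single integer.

Step 1: +3 fires, +1 burnt (F count now 3)
Step 2: +3 fires, +3 burnt (F count now 3)
Step 3: +5 fires, +3 burnt (F count now 5)
Step 4: +5 fires, +5 burnt (F count now 5)
Step 5: +3 fires, +5 burnt (F count now 3)
Step 6: +1 fires, +3 burnt (F count now 1)
Step 7: +1 fires, +1 burnt (F count now 1)
Step 8: +0 fires, +1 burnt (F count now 0)
Fire out after step 8
Initially T: 26, now '.': 31
Total burnt (originally-T cells now '.'): 21

Answer: 21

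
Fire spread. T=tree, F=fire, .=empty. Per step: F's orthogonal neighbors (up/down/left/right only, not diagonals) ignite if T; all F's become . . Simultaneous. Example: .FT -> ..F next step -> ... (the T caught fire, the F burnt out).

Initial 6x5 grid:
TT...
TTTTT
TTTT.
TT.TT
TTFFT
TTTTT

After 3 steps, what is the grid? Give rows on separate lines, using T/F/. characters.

Step 1: 5 trees catch fire, 2 burn out
  TT...
  TTTTT
  TTTT.
  TT.FT
  TF..F
  TTFFT
Step 2: 6 trees catch fire, 5 burn out
  TT...
  TTTTT
  TTTF.
  TF..F
  F....
  TF..F
Step 3: 5 trees catch fire, 6 burn out
  TT...
  TTTFT
  TFF..
  F....
  .....
  F....

TT...
TTTFT
TFF..
F....
.....
F....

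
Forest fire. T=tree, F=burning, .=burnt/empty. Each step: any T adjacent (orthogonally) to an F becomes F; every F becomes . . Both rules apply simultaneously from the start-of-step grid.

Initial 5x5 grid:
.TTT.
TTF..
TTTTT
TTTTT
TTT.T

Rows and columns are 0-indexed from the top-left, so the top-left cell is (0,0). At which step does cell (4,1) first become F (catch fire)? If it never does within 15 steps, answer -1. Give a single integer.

Step 1: cell (4,1)='T' (+3 fires, +1 burnt)
Step 2: cell (4,1)='T' (+6 fires, +3 burnt)
Step 3: cell (4,1)='T' (+5 fires, +6 burnt)
Step 4: cell (4,1)='F' (+3 fires, +5 burnt)
  -> target ignites at step 4
Step 5: cell (4,1)='.' (+2 fires, +3 burnt)
Step 6: cell (4,1)='.' (+0 fires, +2 burnt)
  fire out at step 6

4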